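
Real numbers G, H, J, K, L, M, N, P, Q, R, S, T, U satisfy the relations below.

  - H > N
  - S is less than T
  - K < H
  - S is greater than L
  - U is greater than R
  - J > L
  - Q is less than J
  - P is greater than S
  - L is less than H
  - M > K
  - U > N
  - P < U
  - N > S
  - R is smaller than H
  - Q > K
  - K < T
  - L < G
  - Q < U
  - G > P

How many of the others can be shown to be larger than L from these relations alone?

From L the given relations immediately reach S, G, J, H.
From those, N, P, T — 7 in total.
From those, U — 8 in total.
Nothing else is reachable above L; 8 in all.

8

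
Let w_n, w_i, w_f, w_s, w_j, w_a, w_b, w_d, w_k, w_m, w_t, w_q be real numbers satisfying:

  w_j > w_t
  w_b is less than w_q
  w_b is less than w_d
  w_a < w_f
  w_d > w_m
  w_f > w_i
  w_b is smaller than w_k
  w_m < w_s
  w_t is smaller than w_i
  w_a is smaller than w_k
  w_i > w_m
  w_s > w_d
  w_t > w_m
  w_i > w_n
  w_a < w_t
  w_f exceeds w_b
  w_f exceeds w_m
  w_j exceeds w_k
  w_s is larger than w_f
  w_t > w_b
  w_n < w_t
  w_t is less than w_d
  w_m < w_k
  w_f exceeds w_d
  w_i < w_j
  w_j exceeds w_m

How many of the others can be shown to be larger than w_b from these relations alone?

The elements the relations force above w_b are w_t, w_q, w_i, w_k, w_d, w_f, w_s, w_j — no chain reaches any other.
That is 8.

8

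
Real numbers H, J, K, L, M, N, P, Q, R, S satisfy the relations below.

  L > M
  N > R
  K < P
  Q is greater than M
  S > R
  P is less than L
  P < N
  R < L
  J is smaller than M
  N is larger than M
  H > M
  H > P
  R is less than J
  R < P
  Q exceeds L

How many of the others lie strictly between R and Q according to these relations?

The relations place R below Q. An element lies strictly between them when it is forced above R and also forced below Q.
Above R: {P, J, M, H, L, S, N}. Below Q: {K, P, J, M, L}.
Intersection: {P, J, M, L} — 4.

4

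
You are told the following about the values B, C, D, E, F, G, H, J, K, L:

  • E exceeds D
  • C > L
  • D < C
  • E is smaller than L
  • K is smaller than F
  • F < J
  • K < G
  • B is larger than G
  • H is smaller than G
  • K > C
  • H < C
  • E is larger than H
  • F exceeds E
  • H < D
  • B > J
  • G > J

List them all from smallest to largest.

H < D < E < L < C < K < F < J < G < B

The consecutive links are each given: H < D; D < E; E < L; L < C; C < K; K < F; F < J; J < G; G < B.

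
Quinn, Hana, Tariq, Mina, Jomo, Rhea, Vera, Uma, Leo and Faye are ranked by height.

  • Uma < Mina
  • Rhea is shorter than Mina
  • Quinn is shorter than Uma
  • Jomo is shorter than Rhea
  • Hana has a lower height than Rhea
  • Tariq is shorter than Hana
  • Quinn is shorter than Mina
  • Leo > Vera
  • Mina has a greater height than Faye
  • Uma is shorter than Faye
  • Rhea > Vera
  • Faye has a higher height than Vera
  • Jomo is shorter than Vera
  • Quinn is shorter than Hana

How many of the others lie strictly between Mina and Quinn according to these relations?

4

The relations place Quinn below Mina. An element lies strictly between them when it is forced above Quinn and also forced below Mina.
Above Quinn: {Uma, Faye, Hana, Rhea}. Below Mina: {Jomo, Uma, Vera, Tariq, Faye, Hana, Rhea}.
Intersection: {Uma, Faye, Hana, Rhea} — 4.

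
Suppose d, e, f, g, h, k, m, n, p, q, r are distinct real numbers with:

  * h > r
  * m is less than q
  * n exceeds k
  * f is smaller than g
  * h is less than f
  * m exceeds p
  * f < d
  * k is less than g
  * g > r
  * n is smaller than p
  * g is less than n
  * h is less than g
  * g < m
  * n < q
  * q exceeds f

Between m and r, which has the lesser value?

r

r < h and h < f give r < f.
Then f < g extends the chain to g.
With g < n: r < h < f < g < n.
With n < p: r < h < f < g < n < p.
With p < m: r < h < f < g < n < p < m.
So r < m; r is the smaller of the two.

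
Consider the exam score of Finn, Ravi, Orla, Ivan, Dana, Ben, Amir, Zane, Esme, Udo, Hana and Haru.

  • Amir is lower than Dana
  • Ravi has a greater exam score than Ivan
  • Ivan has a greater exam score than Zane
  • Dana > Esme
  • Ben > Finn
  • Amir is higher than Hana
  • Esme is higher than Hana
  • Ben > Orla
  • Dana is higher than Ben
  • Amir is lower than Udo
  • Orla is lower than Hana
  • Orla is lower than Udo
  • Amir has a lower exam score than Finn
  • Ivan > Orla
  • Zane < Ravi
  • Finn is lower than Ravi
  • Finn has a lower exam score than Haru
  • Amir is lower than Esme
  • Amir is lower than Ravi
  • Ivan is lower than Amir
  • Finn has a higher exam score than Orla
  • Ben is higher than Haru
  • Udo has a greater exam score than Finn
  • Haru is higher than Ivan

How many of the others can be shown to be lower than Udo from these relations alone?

6

From Udo the given relations immediately reach Orla, Amir, Finn.
From those, Hana, Ivan — 5 in total.
From those, Zane — 6 in total.
No other element is forced below Udo by the given relations, so the count is 6.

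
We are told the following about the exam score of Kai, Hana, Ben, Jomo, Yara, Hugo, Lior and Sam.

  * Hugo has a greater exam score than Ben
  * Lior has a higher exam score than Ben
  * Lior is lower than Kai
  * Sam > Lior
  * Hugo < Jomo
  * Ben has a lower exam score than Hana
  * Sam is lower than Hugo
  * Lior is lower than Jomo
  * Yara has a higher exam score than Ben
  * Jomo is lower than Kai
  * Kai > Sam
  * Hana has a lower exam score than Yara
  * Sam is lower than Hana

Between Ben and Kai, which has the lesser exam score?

Ben

The relevant relations are Ben < Lior; Lior < Sam; Sam < Hugo; Hugo < Jomo; Jomo < Kai.
Together: Ben < Lior < Sam < Hugo < Jomo < Kai.
So Ben < Kai; Ben is the lower of the two.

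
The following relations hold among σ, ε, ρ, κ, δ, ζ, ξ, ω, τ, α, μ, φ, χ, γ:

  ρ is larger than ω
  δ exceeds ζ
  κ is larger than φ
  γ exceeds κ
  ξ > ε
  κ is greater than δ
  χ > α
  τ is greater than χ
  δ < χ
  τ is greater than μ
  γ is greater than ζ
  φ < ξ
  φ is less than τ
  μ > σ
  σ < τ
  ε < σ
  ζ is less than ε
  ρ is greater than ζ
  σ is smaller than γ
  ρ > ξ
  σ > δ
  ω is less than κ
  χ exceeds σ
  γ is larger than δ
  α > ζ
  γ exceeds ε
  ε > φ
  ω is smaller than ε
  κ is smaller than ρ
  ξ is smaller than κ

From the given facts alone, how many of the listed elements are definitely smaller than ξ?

From ξ the given relations immediately reach φ, ε.
From those, ζ, ω — 4 in total.
No other element is forced below ξ by the given relations, so the count is 4.

4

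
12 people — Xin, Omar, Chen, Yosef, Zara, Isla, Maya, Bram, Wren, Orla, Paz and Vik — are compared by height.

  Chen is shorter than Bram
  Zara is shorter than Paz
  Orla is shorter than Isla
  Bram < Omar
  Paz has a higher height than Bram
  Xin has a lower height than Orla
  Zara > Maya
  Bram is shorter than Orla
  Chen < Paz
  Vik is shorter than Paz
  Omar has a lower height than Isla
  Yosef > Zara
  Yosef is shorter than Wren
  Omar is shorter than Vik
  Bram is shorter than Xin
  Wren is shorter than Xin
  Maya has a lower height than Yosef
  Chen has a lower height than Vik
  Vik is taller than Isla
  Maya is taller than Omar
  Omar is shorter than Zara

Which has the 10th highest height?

Omar

Chaining the given pairs: Chen < Bram < Omar < Maya < Zara < Yosef < Wren < Xin < Orla < Isla < Vik < Paz.
Counting 10 from the largest end gives Omar.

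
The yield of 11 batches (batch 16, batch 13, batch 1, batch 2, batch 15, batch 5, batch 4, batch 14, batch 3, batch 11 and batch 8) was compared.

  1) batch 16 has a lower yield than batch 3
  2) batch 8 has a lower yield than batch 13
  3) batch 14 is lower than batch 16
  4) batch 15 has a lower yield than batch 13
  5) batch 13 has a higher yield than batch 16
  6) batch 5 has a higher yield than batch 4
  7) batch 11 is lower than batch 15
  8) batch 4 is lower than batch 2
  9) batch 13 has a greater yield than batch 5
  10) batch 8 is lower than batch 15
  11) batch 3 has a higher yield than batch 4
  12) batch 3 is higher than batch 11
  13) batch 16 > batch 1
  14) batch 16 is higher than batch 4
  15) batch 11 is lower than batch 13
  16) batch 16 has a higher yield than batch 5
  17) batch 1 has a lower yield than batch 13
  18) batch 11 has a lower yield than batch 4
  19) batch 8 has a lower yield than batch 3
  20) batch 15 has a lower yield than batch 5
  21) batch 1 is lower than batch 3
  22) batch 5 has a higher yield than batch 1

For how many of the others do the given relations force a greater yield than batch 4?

The elements the relations force above batch 4 are batch 5, batch 16, batch 3, batch 2, batch 13 — no chain reaches any other.
That is 5.

5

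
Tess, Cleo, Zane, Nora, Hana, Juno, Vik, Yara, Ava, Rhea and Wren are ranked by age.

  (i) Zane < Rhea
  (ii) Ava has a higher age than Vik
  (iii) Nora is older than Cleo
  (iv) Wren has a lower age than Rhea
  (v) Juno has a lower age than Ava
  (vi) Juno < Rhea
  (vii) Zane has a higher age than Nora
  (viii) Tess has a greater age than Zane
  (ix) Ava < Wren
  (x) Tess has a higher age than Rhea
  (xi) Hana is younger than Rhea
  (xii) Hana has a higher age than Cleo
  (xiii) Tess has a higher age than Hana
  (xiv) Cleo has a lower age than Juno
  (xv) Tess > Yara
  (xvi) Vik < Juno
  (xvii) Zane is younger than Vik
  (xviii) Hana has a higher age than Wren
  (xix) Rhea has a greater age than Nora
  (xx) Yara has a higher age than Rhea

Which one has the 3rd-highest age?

Rhea

The consecutive relations fix a unique order: Cleo < Nora < Zane < Vik < Juno < Ava < Wren < Hana < Rhea < Yara < Tess.
The 3rd largest is Rhea.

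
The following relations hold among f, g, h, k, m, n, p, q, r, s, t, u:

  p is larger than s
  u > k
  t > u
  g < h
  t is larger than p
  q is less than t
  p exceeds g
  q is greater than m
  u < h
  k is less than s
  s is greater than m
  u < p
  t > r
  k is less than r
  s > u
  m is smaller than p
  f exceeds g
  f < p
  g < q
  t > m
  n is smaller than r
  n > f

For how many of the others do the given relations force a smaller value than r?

4

Directly below r: k, n.
One step further: f (3 so far).
One step further: g (4 so far).
Nothing else is reachable below r; 4 in all.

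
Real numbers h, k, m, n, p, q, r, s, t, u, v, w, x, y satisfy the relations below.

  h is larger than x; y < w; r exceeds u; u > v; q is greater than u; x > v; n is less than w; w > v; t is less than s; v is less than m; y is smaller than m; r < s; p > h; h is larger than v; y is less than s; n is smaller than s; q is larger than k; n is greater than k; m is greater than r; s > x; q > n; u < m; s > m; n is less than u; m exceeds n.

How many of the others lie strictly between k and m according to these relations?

3

Chaining upward from k reaches: n, u, r, w, q, s.
Chaining downward from m reaches: v, y, n, u, r.
Strictly between k and m are those in both lists: n, u, r — 3 elements.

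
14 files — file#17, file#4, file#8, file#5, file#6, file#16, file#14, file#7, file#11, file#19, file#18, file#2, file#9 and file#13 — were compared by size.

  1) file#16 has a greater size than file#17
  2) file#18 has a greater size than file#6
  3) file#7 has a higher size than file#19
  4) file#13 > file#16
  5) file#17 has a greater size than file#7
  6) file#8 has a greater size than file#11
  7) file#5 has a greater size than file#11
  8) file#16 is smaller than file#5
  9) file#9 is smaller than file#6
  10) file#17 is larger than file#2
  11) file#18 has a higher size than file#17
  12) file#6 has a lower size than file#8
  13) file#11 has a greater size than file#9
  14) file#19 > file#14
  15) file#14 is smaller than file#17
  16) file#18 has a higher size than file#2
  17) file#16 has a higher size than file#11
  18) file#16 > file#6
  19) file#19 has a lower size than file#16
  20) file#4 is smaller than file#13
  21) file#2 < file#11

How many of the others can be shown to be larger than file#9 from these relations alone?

7

From file#9 the given relations immediately reach file#11, file#6.
From those, file#16, file#8, file#5, file#18 — 6 in total.
From those, file#13 — 7 in total.
Nothing else is reachable above file#9; 7 in all.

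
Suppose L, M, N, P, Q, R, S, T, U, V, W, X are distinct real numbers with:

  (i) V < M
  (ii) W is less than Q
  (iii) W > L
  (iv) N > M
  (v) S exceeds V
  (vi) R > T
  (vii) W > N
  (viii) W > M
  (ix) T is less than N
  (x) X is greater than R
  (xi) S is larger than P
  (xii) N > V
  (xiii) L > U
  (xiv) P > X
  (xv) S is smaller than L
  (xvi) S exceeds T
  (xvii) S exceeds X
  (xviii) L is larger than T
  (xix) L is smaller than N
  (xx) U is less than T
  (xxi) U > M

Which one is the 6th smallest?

Piecing the relations together gives one ordering: V < M < U < T < R < X < P < S < L < N < W < Q.
Counting 6 from the smallest end gives X.

X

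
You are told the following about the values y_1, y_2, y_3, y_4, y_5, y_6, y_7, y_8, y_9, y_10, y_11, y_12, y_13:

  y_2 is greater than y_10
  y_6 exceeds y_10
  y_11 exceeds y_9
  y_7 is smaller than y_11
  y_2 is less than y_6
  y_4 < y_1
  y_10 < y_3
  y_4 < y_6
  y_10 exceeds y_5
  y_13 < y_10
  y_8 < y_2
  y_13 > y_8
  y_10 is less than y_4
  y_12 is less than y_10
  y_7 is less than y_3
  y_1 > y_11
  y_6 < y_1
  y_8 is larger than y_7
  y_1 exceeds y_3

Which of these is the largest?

Chaining downward from y_1: directly below it, y_3, y_11, y_4, y_6; then y_7, y_9, y_10, y_2; then y_12, y_8, y_5, y_13.
That covers every other element, and nothing is given above y_1, so y_1 is the largest.

y_1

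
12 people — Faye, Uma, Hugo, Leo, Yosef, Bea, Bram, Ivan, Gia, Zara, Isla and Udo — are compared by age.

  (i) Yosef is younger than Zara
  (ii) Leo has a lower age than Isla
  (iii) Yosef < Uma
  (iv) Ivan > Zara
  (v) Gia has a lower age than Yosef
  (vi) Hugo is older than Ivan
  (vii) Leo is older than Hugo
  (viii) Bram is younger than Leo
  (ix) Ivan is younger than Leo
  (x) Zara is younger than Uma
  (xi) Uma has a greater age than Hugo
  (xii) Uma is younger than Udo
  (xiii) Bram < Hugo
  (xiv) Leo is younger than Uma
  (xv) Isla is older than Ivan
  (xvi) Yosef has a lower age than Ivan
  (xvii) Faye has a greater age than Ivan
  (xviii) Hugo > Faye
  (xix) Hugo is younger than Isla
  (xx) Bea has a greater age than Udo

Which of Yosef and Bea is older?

Following the relations from Yosef: Yosef < Zara < Ivan < Faye < Hugo < Leo < Uma < Udo < Bea.
So Yosef < Bea; Bea is the older of the two.

Bea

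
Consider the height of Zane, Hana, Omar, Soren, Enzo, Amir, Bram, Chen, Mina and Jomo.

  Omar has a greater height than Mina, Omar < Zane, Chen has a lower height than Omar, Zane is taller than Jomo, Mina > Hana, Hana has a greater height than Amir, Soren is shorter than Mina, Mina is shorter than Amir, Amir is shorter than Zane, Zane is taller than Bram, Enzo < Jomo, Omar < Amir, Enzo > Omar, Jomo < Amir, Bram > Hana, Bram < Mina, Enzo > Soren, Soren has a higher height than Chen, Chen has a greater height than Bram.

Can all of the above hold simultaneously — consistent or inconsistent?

inconsistent

We have Amir < Hana stated directly, yet also Hana < Bram < Chen < Soren < Mina < Omar < Enzo < Jomo < Amir by chaining the others — so Hana < Amir. Contradiction.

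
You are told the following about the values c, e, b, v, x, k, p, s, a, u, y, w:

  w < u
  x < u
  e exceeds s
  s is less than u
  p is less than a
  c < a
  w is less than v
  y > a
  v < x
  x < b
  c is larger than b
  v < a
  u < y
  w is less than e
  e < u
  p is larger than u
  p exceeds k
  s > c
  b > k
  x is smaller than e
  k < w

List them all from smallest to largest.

k < w < v < x < b < c < s < e < u < p < a < y

Each adjacent pair is fixed by a given relation: k < w; w < v; v < x; x < b; b < c; c < s; s < e; e < u; u < p; p < a; a < y. Chaining them end to end gives the full order.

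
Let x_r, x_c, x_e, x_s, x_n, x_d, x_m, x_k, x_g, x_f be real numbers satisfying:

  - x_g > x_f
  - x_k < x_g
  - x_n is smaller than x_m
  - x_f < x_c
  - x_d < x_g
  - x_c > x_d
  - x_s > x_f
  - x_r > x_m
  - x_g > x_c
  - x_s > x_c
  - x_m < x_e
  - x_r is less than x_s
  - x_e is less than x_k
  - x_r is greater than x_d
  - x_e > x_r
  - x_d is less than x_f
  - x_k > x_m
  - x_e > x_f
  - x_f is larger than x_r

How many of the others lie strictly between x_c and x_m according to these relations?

2

Chaining upward from x_m reaches: x_r, x_f, x_s, x_e, x_k, x_g.
Chaining downward from x_c reaches: x_n, x_d, x_r, x_f.
Strictly between x_m and x_c are those in both lists: x_r, x_f — 2 elements.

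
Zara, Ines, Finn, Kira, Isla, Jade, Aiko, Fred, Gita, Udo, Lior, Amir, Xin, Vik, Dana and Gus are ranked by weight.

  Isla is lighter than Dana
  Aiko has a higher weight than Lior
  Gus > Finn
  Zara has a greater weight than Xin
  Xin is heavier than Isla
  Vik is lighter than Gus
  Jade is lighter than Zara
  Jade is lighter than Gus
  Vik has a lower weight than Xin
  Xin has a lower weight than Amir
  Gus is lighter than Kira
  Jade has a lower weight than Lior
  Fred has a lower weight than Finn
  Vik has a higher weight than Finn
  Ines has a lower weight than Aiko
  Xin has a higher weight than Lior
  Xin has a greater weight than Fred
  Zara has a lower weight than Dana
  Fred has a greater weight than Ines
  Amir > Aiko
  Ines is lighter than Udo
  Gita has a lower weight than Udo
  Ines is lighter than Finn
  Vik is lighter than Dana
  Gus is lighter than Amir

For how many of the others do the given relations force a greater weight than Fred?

8

The elements the relations force above Fred are Finn, Vik, Gus, Kira, Xin, Zara, Dana, Amir — no chain reaches any other.
That is 8.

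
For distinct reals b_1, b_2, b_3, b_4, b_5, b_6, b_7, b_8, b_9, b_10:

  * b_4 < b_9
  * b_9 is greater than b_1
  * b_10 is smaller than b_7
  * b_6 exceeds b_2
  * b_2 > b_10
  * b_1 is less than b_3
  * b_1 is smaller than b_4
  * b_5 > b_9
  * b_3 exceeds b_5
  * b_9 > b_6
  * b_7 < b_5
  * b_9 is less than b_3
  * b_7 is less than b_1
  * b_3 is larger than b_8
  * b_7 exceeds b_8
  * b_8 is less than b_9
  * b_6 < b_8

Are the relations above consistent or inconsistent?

consistent

The single ordering b_10 < b_2 < b_6 < b_8 < b_7 < b_1 < b_4 < b_9 < b_5 < b_3 satisfies every listed relation, so no contradiction arises.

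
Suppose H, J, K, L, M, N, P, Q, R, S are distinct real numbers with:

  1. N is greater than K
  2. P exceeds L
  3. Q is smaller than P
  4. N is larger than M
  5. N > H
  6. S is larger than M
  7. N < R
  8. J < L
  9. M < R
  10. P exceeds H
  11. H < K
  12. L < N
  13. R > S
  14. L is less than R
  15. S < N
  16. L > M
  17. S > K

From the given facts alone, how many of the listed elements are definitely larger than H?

5

From H the given relations immediately reach K, N, P.
From those, S, R — 5 in total.
No other element is forced above H by the given relations, so the count is 5.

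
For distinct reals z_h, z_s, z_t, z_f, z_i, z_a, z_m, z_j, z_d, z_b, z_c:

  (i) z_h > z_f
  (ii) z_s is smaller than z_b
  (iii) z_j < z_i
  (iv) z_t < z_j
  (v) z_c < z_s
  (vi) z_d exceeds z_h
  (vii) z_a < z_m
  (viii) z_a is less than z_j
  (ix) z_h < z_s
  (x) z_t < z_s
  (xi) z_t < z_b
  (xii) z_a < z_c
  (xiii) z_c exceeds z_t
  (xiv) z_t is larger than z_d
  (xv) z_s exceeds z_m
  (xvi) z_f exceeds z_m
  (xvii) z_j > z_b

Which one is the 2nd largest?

z_j

The consecutive relations fix a unique order: z_a < z_m < z_f < z_h < z_d < z_t < z_c < z_s < z_b < z_j < z_i.
Counting 2 from the largest end gives z_j.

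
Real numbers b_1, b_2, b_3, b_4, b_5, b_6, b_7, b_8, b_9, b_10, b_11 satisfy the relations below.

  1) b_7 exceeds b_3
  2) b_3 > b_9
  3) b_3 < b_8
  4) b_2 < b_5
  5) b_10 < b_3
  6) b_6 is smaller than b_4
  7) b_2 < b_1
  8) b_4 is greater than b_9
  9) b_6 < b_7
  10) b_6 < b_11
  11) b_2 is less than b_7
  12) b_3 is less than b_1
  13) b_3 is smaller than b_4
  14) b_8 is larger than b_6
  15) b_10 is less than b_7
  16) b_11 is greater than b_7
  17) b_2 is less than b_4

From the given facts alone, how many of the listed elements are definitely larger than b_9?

The elements the relations force above b_9 are b_3, b_1, b_4, b_8, b_7, b_11 — no chain reaches any other.
That is 6.

6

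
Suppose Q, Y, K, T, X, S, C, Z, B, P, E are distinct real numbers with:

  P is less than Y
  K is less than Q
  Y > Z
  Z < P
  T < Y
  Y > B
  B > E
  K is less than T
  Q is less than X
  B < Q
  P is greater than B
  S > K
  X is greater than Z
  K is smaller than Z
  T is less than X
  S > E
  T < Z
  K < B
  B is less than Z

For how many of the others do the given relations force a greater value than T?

From T the given relations immediately reach Z, X, Y.
From those, P — 4 in total.
Nothing else is reachable above T; 4 in all.

4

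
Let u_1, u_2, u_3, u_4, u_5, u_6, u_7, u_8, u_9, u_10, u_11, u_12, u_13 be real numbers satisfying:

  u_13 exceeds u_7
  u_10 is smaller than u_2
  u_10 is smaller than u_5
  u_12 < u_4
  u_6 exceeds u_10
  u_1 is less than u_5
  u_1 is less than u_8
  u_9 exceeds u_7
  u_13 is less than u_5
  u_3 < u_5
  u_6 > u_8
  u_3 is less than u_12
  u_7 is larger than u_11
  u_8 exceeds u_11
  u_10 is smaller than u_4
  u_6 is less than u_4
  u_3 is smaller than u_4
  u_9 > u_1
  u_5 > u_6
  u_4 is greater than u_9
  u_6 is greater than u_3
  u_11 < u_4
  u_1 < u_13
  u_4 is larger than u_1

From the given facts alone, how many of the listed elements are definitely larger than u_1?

Directly above u_1: u_8, u_13, u_9, u_4, u_5.
One step further: u_6 (6 so far).
Nothing else is reachable above u_1; 6 in all.

6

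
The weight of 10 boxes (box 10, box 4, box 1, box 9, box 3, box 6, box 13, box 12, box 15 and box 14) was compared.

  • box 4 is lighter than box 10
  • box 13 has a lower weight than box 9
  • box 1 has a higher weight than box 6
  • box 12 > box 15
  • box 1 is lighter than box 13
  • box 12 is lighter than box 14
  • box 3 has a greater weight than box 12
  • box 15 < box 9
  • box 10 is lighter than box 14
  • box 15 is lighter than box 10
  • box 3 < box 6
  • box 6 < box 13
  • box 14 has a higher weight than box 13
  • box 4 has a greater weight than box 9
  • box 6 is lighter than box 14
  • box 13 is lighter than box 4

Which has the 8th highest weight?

box 3

Chaining the given pairs: box 15 < box 12 < box 3 < box 6 < box 1 < box 13 < box 9 < box 4 < box 10 < box 14.
Counting 8 from the largest end gives box 3.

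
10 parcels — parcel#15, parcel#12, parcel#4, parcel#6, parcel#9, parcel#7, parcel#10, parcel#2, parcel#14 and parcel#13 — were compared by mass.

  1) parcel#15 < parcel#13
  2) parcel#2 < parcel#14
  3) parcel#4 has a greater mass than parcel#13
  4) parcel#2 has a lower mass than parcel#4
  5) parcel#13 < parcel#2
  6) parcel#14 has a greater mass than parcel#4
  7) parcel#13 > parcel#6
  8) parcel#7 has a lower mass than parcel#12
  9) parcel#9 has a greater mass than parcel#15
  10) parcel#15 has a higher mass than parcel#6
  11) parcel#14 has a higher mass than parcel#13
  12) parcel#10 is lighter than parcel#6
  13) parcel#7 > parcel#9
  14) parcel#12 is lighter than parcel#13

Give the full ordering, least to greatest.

Nothing is placed below parcel#10, so it is least; from there parcel#10 < parcel#6; parcel#6 < parcel#15; parcel#15 < parcel#9; parcel#9 < parcel#7; parcel#7 < parcel#12; parcel#12 < parcel#13; parcel#13 < parcel#2; parcel#2 < parcel#4; parcel#4 < parcel#14, each given directly.

parcel#10 < parcel#6 < parcel#15 < parcel#9 < parcel#7 < parcel#12 < parcel#13 < parcel#2 < parcel#4 < parcel#14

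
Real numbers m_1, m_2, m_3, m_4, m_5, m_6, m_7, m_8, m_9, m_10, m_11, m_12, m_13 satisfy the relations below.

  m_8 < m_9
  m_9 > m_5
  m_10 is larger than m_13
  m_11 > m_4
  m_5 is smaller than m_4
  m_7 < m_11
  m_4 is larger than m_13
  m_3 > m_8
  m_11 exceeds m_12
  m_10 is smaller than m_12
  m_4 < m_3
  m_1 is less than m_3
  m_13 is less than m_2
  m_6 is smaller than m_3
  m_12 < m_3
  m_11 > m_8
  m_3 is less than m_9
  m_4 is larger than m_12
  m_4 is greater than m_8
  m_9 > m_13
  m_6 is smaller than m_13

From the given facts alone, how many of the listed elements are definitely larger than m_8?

4

The elements the relations force above m_8 are m_4, m_3, m_11, m_9 — no chain reaches any other.
That is 4.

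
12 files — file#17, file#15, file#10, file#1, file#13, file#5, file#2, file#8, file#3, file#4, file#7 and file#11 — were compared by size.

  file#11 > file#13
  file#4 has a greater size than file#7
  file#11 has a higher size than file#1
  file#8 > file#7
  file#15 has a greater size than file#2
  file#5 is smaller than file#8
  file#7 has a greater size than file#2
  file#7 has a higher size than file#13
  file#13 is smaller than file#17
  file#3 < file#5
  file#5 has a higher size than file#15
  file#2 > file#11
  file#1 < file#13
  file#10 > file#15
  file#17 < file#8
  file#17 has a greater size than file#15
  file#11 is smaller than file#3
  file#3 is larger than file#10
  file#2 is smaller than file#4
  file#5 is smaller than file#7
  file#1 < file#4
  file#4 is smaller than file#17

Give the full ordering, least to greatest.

file#1 < file#13 < file#11 < file#2 < file#15 < file#10 < file#3 < file#5 < file#7 < file#4 < file#17 < file#8

Each adjacent pair is fixed by a given relation: file#1 < file#13; file#13 < file#11; file#11 < file#2; file#2 < file#15; file#15 < file#10; file#10 < file#3; file#3 < file#5; file#5 < file#7; file#7 < file#4; file#4 < file#17; file#17 < file#8. Chaining them end to end gives the full order.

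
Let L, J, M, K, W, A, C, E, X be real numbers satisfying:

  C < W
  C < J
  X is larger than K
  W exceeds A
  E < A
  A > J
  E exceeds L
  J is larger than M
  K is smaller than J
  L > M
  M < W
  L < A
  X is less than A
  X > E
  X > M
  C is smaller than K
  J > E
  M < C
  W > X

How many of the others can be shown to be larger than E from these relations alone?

Directly above E: J, X, A.
One step further: W (4 so far).
No other element is forced above E by the given relations, so the count is 4.

4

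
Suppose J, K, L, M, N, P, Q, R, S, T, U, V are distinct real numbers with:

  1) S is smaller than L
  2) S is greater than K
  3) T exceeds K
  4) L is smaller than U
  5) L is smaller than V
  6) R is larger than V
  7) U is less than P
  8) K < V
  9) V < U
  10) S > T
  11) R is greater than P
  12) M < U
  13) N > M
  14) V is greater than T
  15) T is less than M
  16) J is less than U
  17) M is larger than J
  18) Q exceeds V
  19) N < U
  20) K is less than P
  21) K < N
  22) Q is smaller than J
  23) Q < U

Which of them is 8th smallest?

The consecutive relations fix a unique order: K < T < S < L < V < Q < J < M < N < U < P < R.
Counting 8 from the smallest end gives M.

M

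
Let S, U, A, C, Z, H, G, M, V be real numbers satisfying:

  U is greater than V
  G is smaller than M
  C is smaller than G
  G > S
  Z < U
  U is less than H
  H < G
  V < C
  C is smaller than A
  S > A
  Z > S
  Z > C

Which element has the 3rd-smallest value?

The consecutive relations fix a unique order: V < C < A < S < Z < U < H < G < M.
Counting 3 from the smallest end gives A.

A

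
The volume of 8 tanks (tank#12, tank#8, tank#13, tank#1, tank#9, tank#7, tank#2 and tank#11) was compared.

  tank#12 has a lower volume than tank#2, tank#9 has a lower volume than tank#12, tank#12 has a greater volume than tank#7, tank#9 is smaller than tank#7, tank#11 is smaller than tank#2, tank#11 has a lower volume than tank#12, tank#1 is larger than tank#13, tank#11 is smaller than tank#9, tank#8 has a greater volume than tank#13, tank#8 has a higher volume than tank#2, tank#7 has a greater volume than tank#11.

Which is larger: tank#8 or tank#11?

tank#8

Link the given pairs in sequence: tank#11 < tank#9; tank#9 < tank#7; tank#7 < tank#12; tank#12 < tank#2; tank#2 < tank#8.
Chaining these gives tank#11 < tank#9 < tank#7 < tank#12 < tank#2 < tank#8.
So tank#11 < tank#8; tank#8 is the larger of the two.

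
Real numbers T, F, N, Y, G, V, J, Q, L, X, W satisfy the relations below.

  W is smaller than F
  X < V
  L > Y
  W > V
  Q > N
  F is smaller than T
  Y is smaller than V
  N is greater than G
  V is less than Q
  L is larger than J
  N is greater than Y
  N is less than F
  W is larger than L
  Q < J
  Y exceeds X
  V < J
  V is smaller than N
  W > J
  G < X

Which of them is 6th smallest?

Piecing the relations together gives one ordering: G < X < Y < V < N < Q < J < L < W < F < T.
Counting 6 from the smallest end gives Q.

Q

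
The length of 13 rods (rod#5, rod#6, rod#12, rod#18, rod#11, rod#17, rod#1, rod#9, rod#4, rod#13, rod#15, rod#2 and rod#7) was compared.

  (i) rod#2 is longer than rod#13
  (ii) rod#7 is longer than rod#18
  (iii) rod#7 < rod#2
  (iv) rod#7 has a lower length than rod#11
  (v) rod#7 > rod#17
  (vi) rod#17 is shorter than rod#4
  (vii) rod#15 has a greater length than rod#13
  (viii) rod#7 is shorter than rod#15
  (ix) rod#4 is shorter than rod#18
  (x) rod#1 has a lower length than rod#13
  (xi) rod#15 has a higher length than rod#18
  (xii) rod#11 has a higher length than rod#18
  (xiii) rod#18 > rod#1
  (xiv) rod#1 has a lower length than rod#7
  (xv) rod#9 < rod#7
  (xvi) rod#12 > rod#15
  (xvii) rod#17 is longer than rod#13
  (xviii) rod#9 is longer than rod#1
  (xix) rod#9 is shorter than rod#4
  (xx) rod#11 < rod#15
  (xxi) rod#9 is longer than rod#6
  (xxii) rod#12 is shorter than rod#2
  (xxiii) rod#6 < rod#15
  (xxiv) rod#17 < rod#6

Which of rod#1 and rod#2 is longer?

rod#2

Chaining the given relations: rod#1 < rod#13 < rod#17 < rod#6 < rod#9 < rod#4 < rod#18 < rod#7 < rod#11 < rod#15 < rod#12 < rod#2.
So rod#1 < rod#2; rod#2 is the longer of the two.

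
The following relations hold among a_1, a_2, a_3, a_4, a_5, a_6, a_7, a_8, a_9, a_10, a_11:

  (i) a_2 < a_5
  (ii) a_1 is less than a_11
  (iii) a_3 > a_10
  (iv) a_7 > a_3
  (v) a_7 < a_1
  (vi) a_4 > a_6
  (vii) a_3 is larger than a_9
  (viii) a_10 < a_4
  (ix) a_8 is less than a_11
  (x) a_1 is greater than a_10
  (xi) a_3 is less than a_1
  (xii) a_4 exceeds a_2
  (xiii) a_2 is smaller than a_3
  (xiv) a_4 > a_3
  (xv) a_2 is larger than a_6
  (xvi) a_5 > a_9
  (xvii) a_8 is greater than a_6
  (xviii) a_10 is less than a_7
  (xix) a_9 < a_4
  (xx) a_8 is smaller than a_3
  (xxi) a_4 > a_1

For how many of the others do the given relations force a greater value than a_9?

From a_9 the given relations immediately reach a_5, a_3, a_4.
From those, a_7, a_1 — 5 in total.
From those, a_11 — 6 in total.
Nothing else is reachable above a_9; 6 in all.

6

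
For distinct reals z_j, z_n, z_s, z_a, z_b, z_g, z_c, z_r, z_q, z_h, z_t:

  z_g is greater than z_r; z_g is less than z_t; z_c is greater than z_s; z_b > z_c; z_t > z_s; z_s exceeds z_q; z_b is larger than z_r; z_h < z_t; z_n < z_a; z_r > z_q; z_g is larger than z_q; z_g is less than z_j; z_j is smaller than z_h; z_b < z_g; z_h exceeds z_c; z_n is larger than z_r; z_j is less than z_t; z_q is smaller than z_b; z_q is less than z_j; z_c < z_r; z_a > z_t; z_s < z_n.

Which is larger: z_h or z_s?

z_h

z_s < z_c and z_c < z_r give z_s < z_r.
With z_r < z_b: z_s < z_c < z_r < z_b.
Then z_b < z_g extends the chain to z_g.
With z_g < z_j: z_s < z_c < z_r < z_b < z_g < z_j.
Then z_j < z_h extends the chain to z_h.
So z_s < z_h; z_h is the larger of the two.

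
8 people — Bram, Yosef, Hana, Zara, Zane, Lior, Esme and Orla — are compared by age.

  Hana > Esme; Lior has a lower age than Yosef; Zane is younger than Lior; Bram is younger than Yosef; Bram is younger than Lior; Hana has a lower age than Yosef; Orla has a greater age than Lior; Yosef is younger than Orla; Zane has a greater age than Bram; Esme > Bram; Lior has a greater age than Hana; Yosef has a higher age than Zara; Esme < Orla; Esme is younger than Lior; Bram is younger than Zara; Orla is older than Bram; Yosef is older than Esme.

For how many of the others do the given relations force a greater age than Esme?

From Esme the given relations immediately reach Hana, Lior, Yosef, Orla.
No other element is forced above Esme by the given relations, so the count is 4.

4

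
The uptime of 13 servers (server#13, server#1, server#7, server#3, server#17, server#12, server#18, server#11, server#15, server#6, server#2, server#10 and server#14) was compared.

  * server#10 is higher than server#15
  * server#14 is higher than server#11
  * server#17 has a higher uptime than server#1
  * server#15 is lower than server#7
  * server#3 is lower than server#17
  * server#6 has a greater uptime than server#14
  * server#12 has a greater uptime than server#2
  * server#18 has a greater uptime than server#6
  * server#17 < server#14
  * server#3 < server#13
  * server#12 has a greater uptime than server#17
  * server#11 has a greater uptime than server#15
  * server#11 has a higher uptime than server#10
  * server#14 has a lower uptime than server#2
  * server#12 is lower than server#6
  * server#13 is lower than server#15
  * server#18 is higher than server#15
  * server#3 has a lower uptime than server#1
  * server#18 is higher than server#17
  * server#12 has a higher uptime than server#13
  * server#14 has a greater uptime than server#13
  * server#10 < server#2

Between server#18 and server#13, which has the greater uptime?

server#13 < server#15 and server#15 < server#11 give server#13 < server#11.
With server#11 < server#14: server#13 < server#15 < server#11 < server#14.
Then server#14 < server#2 extends the chain to server#2.
Then server#2 < server#12 extends the chain to server#12.
Then server#12 < server#6 extends the chain to server#6.
With server#6 < server#18: server#13 < server#15 < server#11 < server#14 < server#2 < server#12 < server#6 < server#18.
So server#13 < server#18; server#18 is the higher of the two.

server#18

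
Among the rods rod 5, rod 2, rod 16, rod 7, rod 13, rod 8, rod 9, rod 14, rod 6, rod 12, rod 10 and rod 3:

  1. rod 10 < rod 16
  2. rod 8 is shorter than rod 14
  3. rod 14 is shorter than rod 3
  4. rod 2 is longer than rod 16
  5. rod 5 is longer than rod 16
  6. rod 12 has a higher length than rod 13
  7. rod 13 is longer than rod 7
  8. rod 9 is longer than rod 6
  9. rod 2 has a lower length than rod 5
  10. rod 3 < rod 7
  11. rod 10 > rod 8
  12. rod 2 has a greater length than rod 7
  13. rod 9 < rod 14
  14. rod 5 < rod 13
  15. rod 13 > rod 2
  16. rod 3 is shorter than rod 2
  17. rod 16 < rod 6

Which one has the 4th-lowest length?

The consecutive relations fix a unique order: rod 8 < rod 10 < rod 16 < rod 6 < rod 9 < rod 14 < rod 3 < rod 7 < rod 2 < rod 5 < rod 13 < rod 12.
The 4th smallest is rod 6.

rod 6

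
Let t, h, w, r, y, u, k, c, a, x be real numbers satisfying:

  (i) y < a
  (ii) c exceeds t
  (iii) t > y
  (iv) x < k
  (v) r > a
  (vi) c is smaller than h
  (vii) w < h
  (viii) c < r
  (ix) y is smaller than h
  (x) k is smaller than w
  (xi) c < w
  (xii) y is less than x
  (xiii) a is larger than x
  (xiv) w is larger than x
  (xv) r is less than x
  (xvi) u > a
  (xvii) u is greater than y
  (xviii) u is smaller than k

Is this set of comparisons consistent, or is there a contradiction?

inconsistent

We have a < r stated directly, yet also r < x < a by chaining the others — so r < a. Contradiction.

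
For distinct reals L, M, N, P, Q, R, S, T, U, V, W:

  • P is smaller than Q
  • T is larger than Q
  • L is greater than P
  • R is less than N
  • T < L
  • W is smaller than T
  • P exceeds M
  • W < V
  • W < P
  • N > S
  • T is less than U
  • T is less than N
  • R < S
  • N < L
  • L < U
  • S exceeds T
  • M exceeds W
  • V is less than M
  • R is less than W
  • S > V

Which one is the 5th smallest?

The consecutive relations fix a unique order: R < W < V < M < P < Q < T < S < N < L < U.
Counting 5 from the smallest end gives P.

P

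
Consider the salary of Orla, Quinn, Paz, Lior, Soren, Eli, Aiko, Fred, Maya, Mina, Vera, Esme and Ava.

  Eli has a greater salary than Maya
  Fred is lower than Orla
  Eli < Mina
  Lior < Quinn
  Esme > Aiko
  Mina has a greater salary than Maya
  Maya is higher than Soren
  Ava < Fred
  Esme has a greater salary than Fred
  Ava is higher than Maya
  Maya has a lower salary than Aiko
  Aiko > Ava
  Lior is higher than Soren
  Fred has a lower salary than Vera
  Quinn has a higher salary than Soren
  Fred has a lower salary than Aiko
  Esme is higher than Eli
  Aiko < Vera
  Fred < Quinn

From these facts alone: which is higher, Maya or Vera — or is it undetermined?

Vera

The relevant relations are Maya < Ava; Ava < Fred; Fred < Aiko; Aiko < Vera.
Chaining these gives Maya < Ava < Fred < Aiko < Vera.
So Vera is higher.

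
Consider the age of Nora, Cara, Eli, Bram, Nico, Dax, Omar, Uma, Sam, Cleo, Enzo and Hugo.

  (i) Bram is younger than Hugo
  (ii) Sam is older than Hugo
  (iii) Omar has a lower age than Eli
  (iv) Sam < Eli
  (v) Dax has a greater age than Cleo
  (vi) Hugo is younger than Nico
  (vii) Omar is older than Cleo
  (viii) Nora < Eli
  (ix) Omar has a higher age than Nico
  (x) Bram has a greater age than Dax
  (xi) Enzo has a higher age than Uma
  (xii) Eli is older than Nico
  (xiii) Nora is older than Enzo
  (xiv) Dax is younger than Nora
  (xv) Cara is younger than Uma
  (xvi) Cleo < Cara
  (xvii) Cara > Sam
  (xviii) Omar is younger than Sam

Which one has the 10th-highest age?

Chaining the given pairs: Cleo < Dax < Bram < Hugo < Nico < Omar < Sam < Cara < Uma < Enzo < Nora < Eli.
Counting 10 from the largest end gives Bram.

Bram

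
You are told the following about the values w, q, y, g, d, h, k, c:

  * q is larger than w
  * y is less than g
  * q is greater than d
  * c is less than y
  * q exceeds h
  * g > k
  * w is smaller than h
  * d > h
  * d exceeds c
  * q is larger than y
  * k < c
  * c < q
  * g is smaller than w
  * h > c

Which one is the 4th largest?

w

Piecing the relations together gives one ordering: k < c < y < g < w < h < d < q.
Counting 4 from the largest end gives w.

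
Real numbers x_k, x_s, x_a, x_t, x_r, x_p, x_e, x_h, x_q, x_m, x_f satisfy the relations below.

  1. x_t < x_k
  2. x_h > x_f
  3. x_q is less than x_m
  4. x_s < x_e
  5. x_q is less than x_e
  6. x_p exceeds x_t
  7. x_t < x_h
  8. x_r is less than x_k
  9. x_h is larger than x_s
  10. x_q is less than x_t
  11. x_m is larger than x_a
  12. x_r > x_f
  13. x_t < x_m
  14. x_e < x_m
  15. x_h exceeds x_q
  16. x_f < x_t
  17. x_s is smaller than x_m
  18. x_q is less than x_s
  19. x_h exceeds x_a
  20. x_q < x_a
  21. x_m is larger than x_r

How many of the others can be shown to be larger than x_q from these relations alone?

Directly above x_q: x_a, x_t, x_s, x_e, x_m, x_h.
One step further: x_p, x_k (8 so far).
No other element is forced above x_q by the given relations, so the count is 8.

8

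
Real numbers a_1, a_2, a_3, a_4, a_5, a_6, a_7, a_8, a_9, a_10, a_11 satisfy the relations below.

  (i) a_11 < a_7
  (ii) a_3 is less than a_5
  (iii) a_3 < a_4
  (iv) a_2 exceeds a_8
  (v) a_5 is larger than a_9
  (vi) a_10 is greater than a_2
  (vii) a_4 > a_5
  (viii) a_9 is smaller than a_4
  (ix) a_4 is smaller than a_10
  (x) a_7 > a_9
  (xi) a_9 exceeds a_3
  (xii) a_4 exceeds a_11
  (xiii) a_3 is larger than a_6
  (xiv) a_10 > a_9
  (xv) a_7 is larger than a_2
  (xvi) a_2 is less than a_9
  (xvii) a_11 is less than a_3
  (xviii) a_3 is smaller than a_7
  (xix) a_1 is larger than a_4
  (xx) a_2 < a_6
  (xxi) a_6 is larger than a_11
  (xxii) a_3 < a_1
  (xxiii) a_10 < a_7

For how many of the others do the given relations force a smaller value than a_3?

From a_3 the given relations immediately reach a_11, a_6.
From those, a_2 — 3 in total.
From those, a_8 — 4 in total.
Nothing else is reachable below a_3; 4 in all.

4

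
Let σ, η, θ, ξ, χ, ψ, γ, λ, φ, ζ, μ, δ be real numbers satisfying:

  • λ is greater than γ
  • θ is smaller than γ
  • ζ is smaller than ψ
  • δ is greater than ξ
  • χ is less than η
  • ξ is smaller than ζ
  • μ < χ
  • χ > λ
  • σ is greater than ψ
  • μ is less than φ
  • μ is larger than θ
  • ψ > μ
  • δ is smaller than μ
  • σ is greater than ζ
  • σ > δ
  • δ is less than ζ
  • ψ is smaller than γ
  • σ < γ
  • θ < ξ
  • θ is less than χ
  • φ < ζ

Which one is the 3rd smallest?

δ

The consecutive relations fix a unique order: θ < ξ < δ < μ < φ < ζ < ψ < σ < γ < λ < χ < η.
Counting 3 from the smallest end gives δ.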